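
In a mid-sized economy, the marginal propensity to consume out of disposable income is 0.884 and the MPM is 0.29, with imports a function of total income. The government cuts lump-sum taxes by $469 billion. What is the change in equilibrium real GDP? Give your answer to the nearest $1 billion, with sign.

+$1,021 billion

A lump-sum tax change of −$469 billion shifts disposable income by +$469 billion; first-round consumption changes by −c × ΔT = −0.884 × (−$469 billion) = +$414.596 billion.
Expenditure multiplier = 1/(1 − c + m) = 1/(1 − 0.884 + 0.29) = 1/0.406 ≈ 2.463.
The tax multiplier is −c × k ≈ −2.177, so ΔY = k × (−c·ΔT) = (+$414.596 billion) / 0.406 ≈ +$1,021 billion.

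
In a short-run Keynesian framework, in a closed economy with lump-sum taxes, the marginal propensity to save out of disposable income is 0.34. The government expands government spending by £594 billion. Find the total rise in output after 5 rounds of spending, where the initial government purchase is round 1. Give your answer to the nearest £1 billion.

£1,528 billion

MPC = 1 − MPS = 1 − 0.34 = 0.66.
Round 1 adds ΔG = £594 billion; each later round is MPC = 0.66 times the previous.
After 5 rounds: 594 + 392.04 + 258.7464 + 170.772624 + 112.70993184 = ΔG·(1 − c^5)/(1 − c) = 594 × (1 − 0.1252332576)/0.34 ≈ £1,528 billion.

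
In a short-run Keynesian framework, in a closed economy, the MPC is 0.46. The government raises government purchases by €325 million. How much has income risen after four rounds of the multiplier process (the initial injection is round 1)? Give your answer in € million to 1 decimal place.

€574.9 million

Round 1 adds ΔG = €325 million; each later round is MPC = 0.46 times the previous.
After 4 rounds: 325 + 149.5 + 68.77 + 31.6342 = ΔG·(1 − c^4)/(1 − c) = 325 × (1 − 0.04477456)/0.54 ≈ €574.9 million.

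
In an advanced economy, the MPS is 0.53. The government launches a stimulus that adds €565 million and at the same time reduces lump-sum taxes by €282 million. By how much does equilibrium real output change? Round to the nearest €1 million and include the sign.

MPC = 1 − MPS = 1 − 0.53 = 0.47.
Expenditure multiplier = 1/(1 − MPC) = 1/(1 − 0.47) = 1/0.53 ≈ 1.887.
ΔG contributes k·ΔG = (+€565 million) / 0.53 ≈ +€1,066 million.
ΔT of −€282 million changes first-round spending by −c·ΔT = +€132.54 million, contributing k·(−c·ΔT) = (+€132.54 million) / 0.53 ≈ +€250.1 million.
Net ΔY = k(ΔG − c·ΔT) = (+€697.54 million) / 0.53 ≈ +€1,316 million.

+€1,316 million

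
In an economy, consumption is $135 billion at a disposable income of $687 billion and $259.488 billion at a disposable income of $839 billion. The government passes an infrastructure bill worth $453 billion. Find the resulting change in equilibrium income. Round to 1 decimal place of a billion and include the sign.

MPC = ΔC/ΔYd = (259.488 − 135)/(839 − 687) = 124.488/152 = 0.819.
Spending multiplier = 1/(1 − MPC) = 1/(1 − 0.819) = 1/0.181 ≈ 5.525.
ΔY = k × ΔG = (+$453 billion) / 0.181 ≈ +$2,502.8 billion.

+$2,502.8 billion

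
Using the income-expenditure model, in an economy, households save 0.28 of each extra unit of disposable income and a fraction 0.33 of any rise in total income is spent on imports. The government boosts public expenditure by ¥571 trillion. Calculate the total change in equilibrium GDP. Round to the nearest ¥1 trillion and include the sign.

+¥936 trillion

MPC = 1 − MPS = 1 − 0.28 = 0.72.
Spending multiplier = 1/(1 − c + m) = 1/(1 − 0.72 + 0.33) = 1/0.61 ≈ 1.639.
ΔY = k × ΔG = (+¥571 trillion) / 0.61 ≈ +¥936 trillion.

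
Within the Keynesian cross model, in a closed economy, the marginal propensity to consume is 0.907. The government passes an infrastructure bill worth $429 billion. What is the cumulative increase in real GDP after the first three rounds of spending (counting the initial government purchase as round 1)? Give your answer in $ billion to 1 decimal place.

Round 1 adds ΔG = $429 billion; each later round is MPC = 0.907 times the previous.
After 3 rounds: 429 + 389.103 + 352.916421 = ΔG·(1 − c^3)/(1 − c) = 429 × (1 − 0.746142643)/0.093 ≈ $1,171 billion.

$1,171.0 billion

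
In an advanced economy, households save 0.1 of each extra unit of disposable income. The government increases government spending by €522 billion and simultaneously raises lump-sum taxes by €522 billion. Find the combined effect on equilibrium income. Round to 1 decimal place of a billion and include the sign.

+€522.0 billion

MPC = 1 − MPS = 1 − 0.1 = 0.9.
Expenditure multiplier = 1/(1 − MPC) = 1/(1 − 0.9) = 1/0.1 = 10.
ΔG contributes k·ΔG = (+€522 billion) / 0.1 = +€5,220 billion.
ΔT of +€522 billion changes first-round spending by −c·ΔT = −€469.8 billion, contributing k·(−c·ΔT) = (−€469.8 billion) / 0.1 = −€4,698 billion.
With ΔG = ΔT and no other leakages, the balanced-budget multiplier is 1, so ΔY = ΔG = +€522 billion.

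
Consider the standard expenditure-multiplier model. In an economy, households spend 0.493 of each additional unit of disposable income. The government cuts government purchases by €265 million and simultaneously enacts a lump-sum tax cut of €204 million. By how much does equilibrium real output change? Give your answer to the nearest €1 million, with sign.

−€324 million

Expenditure multiplier = 1/(1 − MPC) = 1/(1 − 0.493) = 1/0.507 ≈ 1.972.
ΔG contributes k·ΔG = (−€265 million) / 0.507 ≈ −€522.7 million.
ΔT of −€204 million changes first-round spending by −c·ΔT = +€100.572 million, contributing k·(−c·ΔT) = (+€100.572 million) / 0.507 ≈ +€198.4 million.
Net ΔY = k(ΔG − c·ΔT) = (−€164.428 million) / 0.507 ≈ −€324 million.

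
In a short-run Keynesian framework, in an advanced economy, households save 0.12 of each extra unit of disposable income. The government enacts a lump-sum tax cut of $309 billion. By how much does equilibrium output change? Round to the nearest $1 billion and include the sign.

MPC = 1 − MPS = 1 − 0.12 = 0.88.
A lump-sum tax change of −$309 billion shifts disposable income by +$309 billion; first-round consumption changes by −c × ΔT = −0.88 × (−$309 billion) = +$271.92 billion.
Expenditure multiplier = 1/(1 − MPC) = 1/(1 − 0.88) = 1/0.12 ≈ 8.333.
The tax multiplier is −c × k ≈ −7.333, so ΔY = k × (−c·ΔT) = (+$271.92 billion) / 0.12 = +$2,266 billion.

+$2,266 billion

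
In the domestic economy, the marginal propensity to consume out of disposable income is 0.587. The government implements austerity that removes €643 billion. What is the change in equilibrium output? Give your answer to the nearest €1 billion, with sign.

−€1,557 billion

Expenditure multiplier = 1/(1 − MPC) = 1/(1 − 0.587) = 1/0.413 ≈ 2.421.
ΔY = k × ΔG = (−€643 billion) / 0.413 ≈ −€1,557 billion.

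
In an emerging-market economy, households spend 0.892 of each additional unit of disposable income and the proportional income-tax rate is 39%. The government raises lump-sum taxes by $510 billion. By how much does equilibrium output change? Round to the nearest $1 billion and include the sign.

−$998 billion

A lump-sum tax change of +$510 billion shifts disposable income by −$510 billion; first-round consumption changes by −c × ΔT = −0.892 × (+$510 billion) = −$454.92 billion.
Expenditure multiplier = 1/(1 − c(1−t)) = 1/(1 − 0.892×0.61) = 1/0.45588 ≈ 2.194.
The tax multiplier is −c × k ≈ −1.957, so ΔY = k × (−c·ΔT) = (−$454.92 billion) / 0.45588 ≈ −$998 billion.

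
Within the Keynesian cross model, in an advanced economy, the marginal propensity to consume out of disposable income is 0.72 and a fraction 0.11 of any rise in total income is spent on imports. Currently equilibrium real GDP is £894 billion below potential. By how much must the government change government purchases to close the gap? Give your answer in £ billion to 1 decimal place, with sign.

Spending multiplier = 1/(1 − c + m) = 1/(1 − 0.72 + 0.11) = 1/0.39 ≈ 2.564.
Need ΔY = +£894 billion, so ΔG = ΔY/k = (+£894 billion) × 0.39 ≈ +£348.7 billion.
The government should increase government purchases by £348.7 billion.

+£348.7 billion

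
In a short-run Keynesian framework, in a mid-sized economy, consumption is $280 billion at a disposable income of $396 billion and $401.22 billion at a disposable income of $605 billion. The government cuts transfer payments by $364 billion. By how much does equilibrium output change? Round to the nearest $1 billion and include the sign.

−$503 billion

MPC = ΔC/ΔYd = (401.22 − 280)/(605 − 396) = 121.22/209 = 0.58.
The transfer change shifts disposable income by −$364 billion, so first-round consumption changes by c·ΔTR = 0.58 × (−$364 billion) = −$211.12 billion.
Expenditure multiplier = 1/(1 − MPC) = 1/(1 − 0.58) = 1/0.42 ≈ 2.381.
The transfer multiplier is c × k ≈ 1.381, so ΔY = k × (c·ΔTR) = (−$211.12 billion) / 0.42 ≈ −$503 billion.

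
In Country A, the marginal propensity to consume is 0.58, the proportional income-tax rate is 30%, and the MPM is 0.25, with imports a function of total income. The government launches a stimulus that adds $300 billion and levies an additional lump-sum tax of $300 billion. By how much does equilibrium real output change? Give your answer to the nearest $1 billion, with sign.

+$149 billion

Expenditure multiplier = 1/(1 − c(1−t) + m) = 1/(1 − 0.58×0.7 + 0.25) = 1/0.844 ≈ 1.185.
ΔG contributes k·ΔG = (+$300 billion) / 0.844 ≈ +$355.5 billion.
ΔT of +$300 billion changes first-round spending by −c·ΔT = −$174 billion, contributing k·(−c·ΔT) = (−$174 billion) / 0.844 ≈ −$206.2 billion.
Net ΔY = k(ΔG − c·ΔT) = (+$126 billion) / 0.844 ≈ +$149 billion.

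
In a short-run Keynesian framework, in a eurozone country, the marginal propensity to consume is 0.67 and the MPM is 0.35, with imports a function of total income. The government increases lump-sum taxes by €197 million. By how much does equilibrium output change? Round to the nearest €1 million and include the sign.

A lump-sum tax change of +€197 million shifts disposable income by −€197 million; first-round consumption changes by −c × ΔT = −0.67 × (+€197 million) = −€131.99 million.
Expenditure multiplier = 1/(1 − c + m) = 1/(1 − 0.67 + 0.35) = 1/0.68 ≈ 1.471.
The tax multiplier is −c × k ≈ −0.985, so ΔY = k × (−c·ΔT) = (−€131.99 million) / 0.68 ≈ −€194 million.

−€194 million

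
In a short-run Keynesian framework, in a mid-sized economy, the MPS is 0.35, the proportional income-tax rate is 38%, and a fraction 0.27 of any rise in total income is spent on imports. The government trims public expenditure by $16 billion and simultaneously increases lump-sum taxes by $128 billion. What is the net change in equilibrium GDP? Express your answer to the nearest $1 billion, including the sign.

−$114 billion

MPC = 1 − MPS = 1 − 0.35 = 0.65.
Expenditure multiplier = 1/(1 − c(1−t) + m) = 1/(1 − 0.65×0.62 + 0.27) = 1/0.867 ≈ 1.153.
ΔG contributes k·ΔG = (−$16 billion) / 0.867 ≈ −$18.5 billion.
ΔT of +$128 billion changes first-round spending by −c·ΔT = −$83.2 billion, contributing k·(−c·ΔT) = (−$83.2 billion) / 0.867 ≈ −$96 billion.
Net ΔY = k(ΔG − c·ΔT) = (−$99.2 billion) / 0.867 ≈ −$114 billion.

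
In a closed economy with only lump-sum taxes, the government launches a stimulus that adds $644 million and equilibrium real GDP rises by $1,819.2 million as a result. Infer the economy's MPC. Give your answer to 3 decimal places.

Implied spending multiplier k = ΔY/ΔG = 1,819.2/644 ≈ 2.8248.
Since k = 1/(1 − MPC), MPC = 1 − 1/k = 1 − ΔG/ΔY = 1 − 644/1,819.2 ≈ 0.646.

0.646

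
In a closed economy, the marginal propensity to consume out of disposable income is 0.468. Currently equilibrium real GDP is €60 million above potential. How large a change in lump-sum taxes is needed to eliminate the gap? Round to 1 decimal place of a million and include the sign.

+€68.2 million

Spending multiplier = 1/(1 − MPC) = 1/(1 − 0.468) = 1/0.532 ≈ 1.88.
Tax multiplier = −c·k = −0.468/0.532 ≈ −0.88. Need ΔY = −€60 million, so ΔT = ΔY/(−c·k) = −(−€60 million) × 0.532 / 0.468 ≈ +€68.2 million.
The government should raise lump-sum taxes by €68.2 million.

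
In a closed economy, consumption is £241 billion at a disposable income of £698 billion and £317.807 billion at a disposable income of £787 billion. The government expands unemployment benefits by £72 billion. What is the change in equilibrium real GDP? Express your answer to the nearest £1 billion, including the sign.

+£454 billion

MPC = ΔC/ΔYd = (317.807 − 241)/(787 − 698) = 76.807/89 = 0.863.
The transfer change shifts disposable income by +£72 billion, so first-round consumption changes by c·ΔTR = 0.863 × (+£72 billion) = +£62.136 billion.
Expenditure multiplier = 1/(1 − MPC) = 1/(1 − 0.863) = 1/0.137 ≈ 7.299.
The transfer multiplier is c × k ≈ 6.299, so ΔY = k × (c·ΔTR) = (+£62.136 billion) / 0.137 ≈ +£454 billion.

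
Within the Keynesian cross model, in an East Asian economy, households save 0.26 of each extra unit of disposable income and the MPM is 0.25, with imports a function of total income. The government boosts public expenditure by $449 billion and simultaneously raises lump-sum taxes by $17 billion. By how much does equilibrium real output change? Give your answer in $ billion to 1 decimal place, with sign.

MPC = 1 − MPS = 1 − 0.26 = 0.74.
Expenditure multiplier = 1/(1 − c + m) = 1/(1 − 0.74 + 0.25) = 1/0.51 ≈ 1.961.
ΔG contributes k·ΔG = (+$449 billion) / 0.51 ≈ +$880.4 billion.
ΔT of +$17 billion changes first-round spending by −c·ΔT = −$12.58 billion, contributing k·(−c·ΔT) = (−$12.58 billion) / 0.51 ≈ −$24.7 billion.
Net ΔY = k(ΔG − c·ΔT) = (+$436.42 billion) / 0.51 ≈ +$855.7 billion.

+$855.7 billion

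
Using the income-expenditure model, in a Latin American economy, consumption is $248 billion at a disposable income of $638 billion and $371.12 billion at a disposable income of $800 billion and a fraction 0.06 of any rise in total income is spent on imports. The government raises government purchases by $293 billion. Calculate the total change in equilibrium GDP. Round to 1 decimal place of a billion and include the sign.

+$976.7 billion

MPC = ΔC/ΔYd = (371.12 − 248)/(800 − 638) = 123.12/162 = 0.76.
Government-spending multiplier = 1/(1 − c + m) = 1/(1 − 0.76 + 0.06) = 1/0.3 ≈ 3.333.
ΔY = k × ΔG = (+$293 billion) / 0.3 ≈ +$976.7 billion.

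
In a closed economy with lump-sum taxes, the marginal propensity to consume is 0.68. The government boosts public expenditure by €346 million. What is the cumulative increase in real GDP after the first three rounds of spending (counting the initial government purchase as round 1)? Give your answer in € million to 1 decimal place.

€741.3 million

Round 1 adds ΔG = €346 million; each later round is MPC = 0.68 times the previous.
After 3 rounds: 346 + 235.28 + 159.9904 = ΔG·(1 − c^3)/(1 − c) = 346 × (1 − 0.314432)/0.32 ≈ €741.3 million.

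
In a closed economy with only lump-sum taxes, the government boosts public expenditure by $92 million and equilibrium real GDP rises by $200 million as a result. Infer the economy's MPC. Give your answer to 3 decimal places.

Implied spending multiplier k = ΔY/ΔG = 200/92 ≈ 2.1739.
Since k = 1/(1 − MPC), MPC = 1 − 1/k = 1 − ΔG/ΔY = 1 − 92/200 = 0.540.

0.540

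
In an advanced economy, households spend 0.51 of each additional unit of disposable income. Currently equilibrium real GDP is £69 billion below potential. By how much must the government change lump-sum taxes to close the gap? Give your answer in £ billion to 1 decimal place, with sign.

Spending multiplier = 1/(1 − MPC) = 1/(1 − 0.51) = 1/0.49 ≈ 2.041.
Tax multiplier = −c·k = −0.51/0.49 ≈ −1.041. Need ΔY = +£69 billion, so ΔT = ΔY/(−c·k) = −(+£69 billion) × 0.49 / 0.51 ≈ −£66.3 billion.
The government should cut lump-sum taxes by £66.3 billion.

−£66.3 billion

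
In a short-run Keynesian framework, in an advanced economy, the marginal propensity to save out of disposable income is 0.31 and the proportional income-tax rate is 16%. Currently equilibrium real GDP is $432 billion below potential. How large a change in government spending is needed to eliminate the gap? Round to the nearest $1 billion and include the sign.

+$182 billion

MPC = 1 − MPS = 1 − 0.31 = 0.69.
Spending multiplier = 1/(1 − c(1−t)) = 1/(1 − 0.69×0.84) = 1/0.4204 ≈ 2.379.
Need ΔY = +$432 billion, so ΔG = ΔY/k = (+$432 billion) × 0.4204 ≈ +$182 billion.
The government should increase government spending by $182 billion.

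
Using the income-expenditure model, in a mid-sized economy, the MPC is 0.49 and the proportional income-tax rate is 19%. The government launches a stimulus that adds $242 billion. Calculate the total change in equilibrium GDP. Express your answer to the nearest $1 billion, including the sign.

Expenditure multiplier = 1/(1 − c(1−t)) = 1/(1 − 0.49×0.81) = 1/0.6031 ≈ 1.658.
ΔY = k × ΔG = (+$242 billion) / 0.6031 ≈ +$401 billion.

+$401 billion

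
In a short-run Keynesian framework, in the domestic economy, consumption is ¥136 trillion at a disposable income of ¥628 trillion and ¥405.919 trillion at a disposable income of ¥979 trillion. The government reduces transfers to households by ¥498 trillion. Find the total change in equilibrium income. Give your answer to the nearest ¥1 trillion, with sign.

−¥1,658 trillion

MPC = ΔC/ΔYd = (405.919 − 136)/(979 − 628) = 269.919/351 = 0.769.
The transfer change shifts disposable income by −¥498 trillion, so first-round consumption changes by c·ΔTR = 0.769 × (−¥498 trillion) = −¥382.962 trillion.
Expenditure multiplier = 1/(1 − MPC) = 1/(1 − 0.769) = 1/0.231 ≈ 4.329.
The transfer multiplier is c × k ≈ 3.329, so ΔY = k × (c·ΔTR) = (−¥382.962 trillion) / 0.231 ≈ −¥1,658 trillion.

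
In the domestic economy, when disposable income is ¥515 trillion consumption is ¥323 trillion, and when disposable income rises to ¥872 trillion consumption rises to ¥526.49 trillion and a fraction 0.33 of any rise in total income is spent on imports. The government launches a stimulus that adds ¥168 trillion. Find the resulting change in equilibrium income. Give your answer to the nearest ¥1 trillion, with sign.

+¥221 trillion

MPC = ΔC/ΔYd = (526.49 − 323)/(872 − 515) = 203.49/357 = 0.57.
Government-spending multiplier = 1/(1 − c + m) = 1/(1 − 0.57 + 0.33) = 1/0.76 ≈ 1.316.
ΔY = k × ΔG = (+¥168 trillion) / 0.76 ≈ +¥221 trillion.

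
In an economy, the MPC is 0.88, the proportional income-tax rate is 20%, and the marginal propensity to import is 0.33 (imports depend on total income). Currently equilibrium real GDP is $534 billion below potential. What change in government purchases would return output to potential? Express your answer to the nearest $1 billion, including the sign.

+$334 billion

Spending multiplier = 1/(1 − c(1−t) + m) = 1/(1 − 0.88×0.8 + 0.33) = 1/0.626 ≈ 1.597.
Need ΔY = +$534 billion, so ΔG = ΔY/k = (+$534 billion) × 0.626 ≈ +$334 billion.
The government should increase government purchases by $334 billion.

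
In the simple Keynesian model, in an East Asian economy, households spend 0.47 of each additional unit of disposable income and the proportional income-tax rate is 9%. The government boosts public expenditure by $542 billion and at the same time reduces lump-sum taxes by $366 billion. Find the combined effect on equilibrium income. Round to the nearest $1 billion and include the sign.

+$1,248 billion

Expenditure multiplier = 1/(1 − c(1−t)) = 1/(1 − 0.47×0.91) = 1/0.5723 ≈ 1.747.
ΔG contributes k·ΔG = (+$542 billion) / 0.5723 ≈ +$947.1 billion.
ΔT of −$366 billion changes first-round spending by −c·ΔT = +$172.02 billion, contributing k·(−c·ΔT) = (+$172.02 billion) / 0.5723 ≈ +$300.6 billion.
Net ΔY = k(ΔG − c·ΔT) = (+$714.02 billion) / 0.5723 ≈ +$1,248 billion.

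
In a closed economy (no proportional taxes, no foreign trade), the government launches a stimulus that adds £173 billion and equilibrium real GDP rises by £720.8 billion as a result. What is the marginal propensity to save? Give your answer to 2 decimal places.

Implied spending multiplier k = ΔY/ΔG = 720.8/173 ≈ 4.1665.
Since k = 1/(1 − MPC), MPC = 1 − 1/k = 1 − ΔG/ΔY = 1 − 173/720.8 ≈ 0.76.
MPS = 1 − MPC = 0.24.

0.24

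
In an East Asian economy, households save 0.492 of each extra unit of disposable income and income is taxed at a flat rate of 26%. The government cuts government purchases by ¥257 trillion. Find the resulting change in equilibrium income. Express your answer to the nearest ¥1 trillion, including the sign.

MPC = 1 − MPS = 1 − 0.492 = 0.508.
Expenditure multiplier = 1/(1 − c(1−t)) = 1/(1 − 0.508×0.74) = 1/0.62408 ≈ 1.602.
ΔY = k × ΔG = (−¥257 trillion) / 0.62408 ≈ −¥412 trillion.

−¥412 trillion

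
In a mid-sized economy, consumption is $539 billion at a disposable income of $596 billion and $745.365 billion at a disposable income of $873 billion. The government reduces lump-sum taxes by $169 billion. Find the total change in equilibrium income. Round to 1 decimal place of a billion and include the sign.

MPC = ΔC/ΔYd = (745.365 − 539)/(873 − 596) = 206.365/277 = 0.745.
A lump-sum tax change of −$169 billion shifts disposable income by +$169 billion; first-round consumption changes by −c × ΔT = −0.745 × (−$169 billion) = +$125.905 billion.
Expenditure multiplier = 1/(1 − MPC) = 1/(1 − 0.745) = 1/0.255 ≈ 3.922.
The tax multiplier is −c × k ≈ −2.922, so ΔY = k × (−c·ΔT) = (+$125.905 billion) / 0.255 ≈ +$493.7 billion.

+$493.7 billion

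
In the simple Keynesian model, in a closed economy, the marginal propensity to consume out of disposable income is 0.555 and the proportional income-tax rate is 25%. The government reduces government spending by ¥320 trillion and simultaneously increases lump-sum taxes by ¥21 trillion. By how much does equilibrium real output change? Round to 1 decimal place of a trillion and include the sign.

Expenditure multiplier = 1/(1 − c(1−t)) = 1/(1 − 0.555×0.75) = 1/0.58375 ≈ 1.713.
ΔG contributes k·ΔG = (−¥320 trillion) / 0.58375 ≈ −¥548.2 trillion.
ΔT of +¥21 trillion changes first-round spending by −c·ΔT = −¥11.655 trillion, contributing k·(−c·ΔT) = (−¥11.655 trillion) / 0.58375 ≈ −¥20 trillion.
Net ΔY = k(ΔG − c·ΔT) = (−¥331.655 trillion) / 0.58375 ≈ −¥568.1 trillion.

−¥568.1 trillion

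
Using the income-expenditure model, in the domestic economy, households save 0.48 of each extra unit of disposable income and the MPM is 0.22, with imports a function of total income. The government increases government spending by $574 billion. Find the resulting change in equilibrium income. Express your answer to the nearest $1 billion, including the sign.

MPC = 1 − MPS = 1 − 0.48 = 0.52.
Expenditure multiplier = 1/(1 − c + m) = 1/(1 − 0.52 + 0.22) = 1/0.7 ≈ 1.429.
ΔY = k × ΔG = (+$574 billion) / 0.7 = +$820 billion.

+$820 billion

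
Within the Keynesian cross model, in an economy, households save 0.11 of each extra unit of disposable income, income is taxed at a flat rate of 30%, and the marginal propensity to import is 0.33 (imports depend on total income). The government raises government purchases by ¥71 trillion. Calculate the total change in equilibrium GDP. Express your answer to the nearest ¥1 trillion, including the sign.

MPC = 1 − MPS = 1 − 0.11 = 0.89.
Expenditure multiplier = 1/(1 − c(1−t) + m) = 1/(1 − 0.89×0.7 + 0.33) = 1/0.707 ≈ 1.414.
ΔY = k × ΔG = (+¥71 trillion) / 0.707 ≈ +¥100 trillion.

+¥100 trillion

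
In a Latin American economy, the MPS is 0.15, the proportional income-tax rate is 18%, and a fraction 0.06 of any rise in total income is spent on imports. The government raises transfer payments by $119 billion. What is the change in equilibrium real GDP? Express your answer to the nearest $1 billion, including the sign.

+$279 billion

MPC = 1 − MPS = 1 − 0.15 = 0.85.
The transfer change shifts disposable income by +$119 billion, so first-round consumption changes by c·ΔTR = 0.85 × (+$119 billion) = +$101.15 billion.
Expenditure multiplier = 1/(1 − c(1−t) + m) = 1/(1 − 0.85×0.82 + 0.06) = 1/0.363 ≈ 2.755.
The transfer multiplier is c × k ≈ 2.342, so ΔY = k × (c·ΔTR) = (+$101.15 billion) / 0.363 ≈ +$279 billion.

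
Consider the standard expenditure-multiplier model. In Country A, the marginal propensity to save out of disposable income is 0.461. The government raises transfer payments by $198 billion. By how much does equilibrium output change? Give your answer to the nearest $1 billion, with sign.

MPC = 1 − MPS = 1 − 0.461 = 0.539.
The transfer change shifts disposable income by +$198 billion, so first-round consumption changes by c·ΔTR = 0.539 × (+$198 billion) = +$106.722 billion.
Expenditure multiplier = 1/(1 − MPC) = 1/(1 − 0.539) = 1/0.461 ≈ 2.169.
The transfer multiplier is c × k ≈ 1.169, so ΔY = k × (c·ΔTR) = (+$106.722 billion) / 0.461 ≈ +$232 billion.

+$232 billion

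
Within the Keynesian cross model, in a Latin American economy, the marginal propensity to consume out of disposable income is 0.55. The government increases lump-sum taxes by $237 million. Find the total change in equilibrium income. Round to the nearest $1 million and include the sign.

A lump-sum tax change of +$237 million shifts disposable income by −$237 million; first-round consumption changes by −c × ΔT = −0.55 × (+$237 million) = −$130.35 million.
Expenditure multiplier = 1/(1 − MPC) = 1/(1 − 0.55) = 1/0.45 ≈ 2.222.
The tax multiplier is −c × k ≈ −1.222, so ΔY = k × (−c·ΔT) = (−$130.35 million) / 0.45 ≈ −$290 million.

−$290 million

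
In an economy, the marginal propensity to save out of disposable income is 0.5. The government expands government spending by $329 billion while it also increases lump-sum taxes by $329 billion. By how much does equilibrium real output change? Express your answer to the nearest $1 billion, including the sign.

MPC = 1 − MPS = 1 − 0.5 = 0.5.
Expenditure multiplier = 1/(1 − MPC) = 1/(1 − 0.5) = 1/0.5 = 2.
ΔG contributes k·ΔG = (+$329 billion) / 0.5 = +$658 billion.
ΔT of +$329 billion changes first-round spending by −c·ΔT = −$164.5 billion, contributing k·(−c·ΔT) = (−$164.5 billion) / 0.5 = −$329 billion.
With ΔG = ΔT and no other leakages, the balanced-budget multiplier is 1, so ΔY = ΔG = +$329 billion.

+$329 billion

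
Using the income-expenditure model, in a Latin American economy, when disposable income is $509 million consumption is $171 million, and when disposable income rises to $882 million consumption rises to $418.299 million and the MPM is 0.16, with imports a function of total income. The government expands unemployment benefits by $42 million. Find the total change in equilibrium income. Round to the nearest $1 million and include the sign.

+$56 million

MPC = ΔC/ΔYd = (418.299 − 171)/(882 − 509) = 247.299/373 = 0.663.
The transfer change shifts disposable income by +$42 million, so first-round consumption changes by c·ΔTR = 0.663 × (+$42 million) = +$27.846 million.
Expenditure multiplier = 1/(1 − c + m) = 1/(1 − 0.663 + 0.16) = 1/0.497 ≈ 2.012.
The transfer multiplier is c × k ≈ 1.334, so ΔY = k × (c·ΔTR) = (+$27.846 million) / 0.497 ≈ +$56 million.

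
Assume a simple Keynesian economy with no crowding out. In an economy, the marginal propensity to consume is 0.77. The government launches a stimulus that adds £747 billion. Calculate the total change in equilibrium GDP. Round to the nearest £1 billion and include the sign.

Government-spending multiplier = 1/(1 − MPC) = 1/(1 − 0.77) = 1/0.23 ≈ 4.348.
ΔY = k × ΔG = (+£747 billion) / 0.23 ≈ +£3,248 billion.

+£3,248 billion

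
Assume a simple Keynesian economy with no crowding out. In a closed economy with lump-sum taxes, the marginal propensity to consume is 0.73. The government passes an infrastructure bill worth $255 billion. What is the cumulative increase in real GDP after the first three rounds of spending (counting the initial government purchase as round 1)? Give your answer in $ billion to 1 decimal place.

Round 1 adds ΔG = $255 billion; each later round is MPC = 0.73 times the previous.
After 3 rounds: 255 + 186.15 + 135.8895 = ΔG·(1 − c^3)/(1 − c) = 255 × (1 − 0.389017)/0.27 ≈ $577 billion.

$577.0 billion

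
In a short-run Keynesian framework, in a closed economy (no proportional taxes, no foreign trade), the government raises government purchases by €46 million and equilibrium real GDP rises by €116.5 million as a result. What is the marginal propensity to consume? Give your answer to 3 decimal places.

Implied spending multiplier k = ΔY/ΔG = 116.5/46 ≈ 2.5326.
Since k = 1/(1 − MPC), MPC = 1 − 1/k = 1 − ΔG/ΔY = 1 − 46/116.5 ≈ 0.605.

0.605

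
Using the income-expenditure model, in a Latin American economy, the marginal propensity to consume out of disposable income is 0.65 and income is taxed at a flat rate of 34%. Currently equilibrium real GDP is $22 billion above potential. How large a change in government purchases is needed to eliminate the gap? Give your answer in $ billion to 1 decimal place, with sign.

−$12.6 billion

Spending multiplier = 1/(1 − c(1−t)) = 1/(1 − 0.65×0.66) = 1/0.571 ≈ 1.751.
Need ΔY = −$22 billion, so ΔG = ΔY/k = (−$22 billion) × 0.571 ≈ −$12.6 billion.
The government should cut government purchases by $12.6 billion.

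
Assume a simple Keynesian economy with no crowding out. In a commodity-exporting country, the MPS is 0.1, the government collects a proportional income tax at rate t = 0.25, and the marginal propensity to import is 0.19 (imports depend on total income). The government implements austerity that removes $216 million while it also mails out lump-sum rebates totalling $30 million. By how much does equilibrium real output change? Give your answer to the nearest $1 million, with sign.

−$367 million

MPC = 1 − MPS = 1 − 0.1 = 0.9.
Expenditure multiplier = 1/(1 − c(1−t) + m) = 1/(1 − 0.9×0.75 + 0.19) = 1/0.515 ≈ 1.942.
ΔG contributes k·ΔG = (−$216 million) / 0.515 ≈ −$419.4 million.
ΔT of −$30 million changes first-round spending by −c·ΔT = +$27 million, contributing k·(−c·ΔT) = (+$27 million) / 0.515 ≈ +$52.4 million.
Net ΔY = k(ΔG − c·ΔT) = (−$189 million) / 0.515 ≈ −$367 million.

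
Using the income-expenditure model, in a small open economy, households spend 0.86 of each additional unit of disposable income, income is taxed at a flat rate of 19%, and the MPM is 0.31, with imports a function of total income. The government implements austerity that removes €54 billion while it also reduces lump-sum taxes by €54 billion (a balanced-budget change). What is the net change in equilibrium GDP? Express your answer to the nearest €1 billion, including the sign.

−€12 billion

Expenditure multiplier = 1/(1 − c(1−t) + m) = 1/(1 − 0.86×0.81 + 0.31) = 1/0.6134 ≈ 1.63.
ΔG contributes k·ΔG = (−€54 billion) / 0.6134 ≈ −€88 billion.
ΔT of −€54 billion changes first-round spending by −c·ΔT = +€46.44 billion, contributing k·(−c·ΔT) = (+€46.44 billion) / 0.6134 ≈ +€75.7 billion.
Net ΔY = k(ΔG − c·ΔT) = (−€7.56 billion) / 0.6134 ≈ −€12 billion.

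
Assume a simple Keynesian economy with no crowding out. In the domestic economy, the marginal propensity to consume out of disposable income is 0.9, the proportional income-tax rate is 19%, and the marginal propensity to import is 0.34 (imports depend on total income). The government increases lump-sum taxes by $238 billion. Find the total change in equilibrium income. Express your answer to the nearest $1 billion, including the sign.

−$351 billion

A lump-sum tax change of +$238 billion shifts disposable income by −$238 billion; first-round consumption changes by −c × ΔT = −0.9 × (+$238 billion) = −$214.2 billion.
Expenditure multiplier = 1/(1 − c(1−t) + m) = 1/(1 − 0.9×0.81 + 0.34) = 1/0.611 ≈ 1.637.
The tax multiplier is −c × k ≈ −1.473, so ΔY = k × (−c·ΔT) = (−$214.2 billion) / 0.611 ≈ −$351 billion.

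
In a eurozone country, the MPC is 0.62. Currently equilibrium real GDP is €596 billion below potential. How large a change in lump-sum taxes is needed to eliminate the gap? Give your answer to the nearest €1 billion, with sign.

−€365 billion

Spending multiplier = 1/(1 − MPC) = 1/(1 − 0.62) = 1/0.38 ≈ 2.632.
Tax multiplier = −c·k = −0.62/0.38 ≈ −1.632. Need ΔY = +€596 billion, so ΔT = ΔY/(−c·k) = −(+€596 billion) × 0.38 / 0.62 ≈ −€365 billion.
The government should cut lump-sum taxes by €365 billion.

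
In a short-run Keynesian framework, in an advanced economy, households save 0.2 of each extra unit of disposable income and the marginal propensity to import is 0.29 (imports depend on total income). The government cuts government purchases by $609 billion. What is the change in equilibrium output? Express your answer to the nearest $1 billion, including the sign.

−$1,243 billion

MPC = 1 − MPS = 1 − 0.2 = 0.8.
Government-spending multiplier = 1/(1 − c + m) = 1/(1 − 0.8 + 0.29) = 1/0.49 ≈ 2.041.
ΔY = k × ΔG = (−$609 billion) / 0.49 ≈ −$1,243 billion.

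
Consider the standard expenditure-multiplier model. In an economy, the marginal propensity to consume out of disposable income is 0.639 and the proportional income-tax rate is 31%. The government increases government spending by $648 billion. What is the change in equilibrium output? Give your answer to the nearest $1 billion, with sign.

Government-spending multiplier = 1/(1 − c(1−t)) = 1/(1 − 0.639×0.69) = 1/0.55909 ≈ 1.789.
ΔY = k × ΔG = (+$648 billion) / 0.55909 ≈ +$1,159 billion.

+$1,159 billion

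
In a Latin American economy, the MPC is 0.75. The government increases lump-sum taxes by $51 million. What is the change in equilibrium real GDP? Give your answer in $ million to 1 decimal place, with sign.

A lump-sum tax change of +$51 million shifts disposable income by −$51 million; first-round consumption changes by −c × ΔT = −0.75 × (+$51 million) = −$38.25 million.
Expenditure multiplier = 1/(1 − MPC) = 1/(1 − 0.75) = 1/0.25 = 4.
The tax multiplier is −c × k = −3, so ΔY = k × (−c·ΔT) = (−$38.25 million) / 0.25 = −$153 million.

−$153.0 million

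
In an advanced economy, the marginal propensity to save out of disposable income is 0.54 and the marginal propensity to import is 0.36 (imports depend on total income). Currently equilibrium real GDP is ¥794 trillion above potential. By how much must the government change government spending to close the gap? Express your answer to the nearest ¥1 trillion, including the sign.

MPC = 1 − MPS = 1 − 0.54 = 0.46.
Spending multiplier = 1/(1 − c + m) = 1/(1 − 0.46 + 0.36) = 1/0.9 ≈ 1.111.
Need ΔY = −¥794 trillion, so ΔG = ΔY/k = (−¥794 trillion) × 0.9 ≈ −¥715 trillion.
The government should cut government spending by ¥715 trillion.

−¥715 trillion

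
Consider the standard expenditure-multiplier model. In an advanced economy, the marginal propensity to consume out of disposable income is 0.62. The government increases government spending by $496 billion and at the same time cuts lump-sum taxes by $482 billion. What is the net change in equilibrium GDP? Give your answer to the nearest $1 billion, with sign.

Expenditure multiplier = 1/(1 − MPC) = 1/(1 − 0.62) = 1/0.38 ≈ 2.632.
ΔG contributes k·ΔG = (+$496 billion) / 0.38 ≈ +$1,305.3 billion.
ΔT of −$482 billion changes first-round spending by −c·ΔT = +$298.84 billion, contributing k·(−c·ΔT) = (+$298.84 billion) / 0.38 ≈ +$786.4 billion.
Net ΔY = k(ΔG − c·ΔT) = (+$794.84 billion) / 0.38 ≈ +$2,092 billion.

+$2,092 billion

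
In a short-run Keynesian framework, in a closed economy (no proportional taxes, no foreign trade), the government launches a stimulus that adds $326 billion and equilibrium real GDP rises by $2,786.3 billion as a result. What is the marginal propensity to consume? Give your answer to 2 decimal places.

0.88

Implied spending multiplier k = ΔY/ΔG = 2,786.3/326 ≈ 8.5469.
Since k = 1/(1 − MPC), MPC = 1 − 1/k = 1 − ΔG/ΔY = 1 − 326/2,786.3 ≈ 0.88.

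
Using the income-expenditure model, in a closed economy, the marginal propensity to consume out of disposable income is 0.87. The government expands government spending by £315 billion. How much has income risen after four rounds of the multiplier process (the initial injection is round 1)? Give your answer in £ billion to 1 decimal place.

Round 1 adds ΔG = £315 billion; each later round is MPC = 0.87 times the previous.
After 4 rounds: 315 + 274.05 + 238.4235 + 207.428445 = ΔG·(1 − c^4)/(1 − c) = 315 × (1 − 0.57289761)/0.13 ≈ £1,034.9 billion.

£1,034.9 billion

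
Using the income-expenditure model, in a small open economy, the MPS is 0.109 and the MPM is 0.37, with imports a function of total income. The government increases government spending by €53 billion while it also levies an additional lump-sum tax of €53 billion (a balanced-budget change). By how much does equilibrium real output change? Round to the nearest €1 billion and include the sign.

MPC = 1 − MPS = 1 − 0.109 = 0.891.
Expenditure multiplier = 1/(1 − c + m) = 1/(1 − 0.891 + 0.37) = 1/0.479 ≈ 2.088.
ΔG contributes k·ΔG = (+€53 billion) / 0.479 ≈ +€110.6 billion.
ΔT of +€53 billion changes first-round spending by −c·ΔT = −€47.223 billion, contributing k·(−c·ΔT) = (−€47.223 billion) / 0.479 ≈ −€98.6 billion.
Net ΔY = k(ΔG − c·ΔT) = (+€5.777 billion) / 0.479 ≈ +€12 billion.

+€12 billion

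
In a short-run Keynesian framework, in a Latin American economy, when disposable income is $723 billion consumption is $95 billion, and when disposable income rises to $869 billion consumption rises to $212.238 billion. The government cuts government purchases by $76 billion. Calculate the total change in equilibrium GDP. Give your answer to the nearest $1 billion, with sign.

−$386 billion

MPC = ΔC/ΔYd = (212.238 − 95)/(869 − 723) = 117.238/146 = 0.803.
Government-spending multiplier = 1/(1 − MPC) = 1/(1 − 0.803) = 1/0.197 ≈ 5.076.
ΔY = k × ΔG = (−$76 billion) / 0.197 ≈ −$386 billion.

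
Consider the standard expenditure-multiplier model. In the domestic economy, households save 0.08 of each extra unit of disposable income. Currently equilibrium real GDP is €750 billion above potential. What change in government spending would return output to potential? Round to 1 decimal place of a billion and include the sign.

−€60.0 billion

MPC = 1 − MPS = 1 − 0.08 = 0.92.
Spending multiplier = 1/(1 − MPC) = 1/(1 − 0.92) = 1/0.08 = 12.5.
Need ΔY = −€750 billion, so ΔG = ΔY/k = (−€750 billion) × 0.08 = −€60 billion.
The government should cut government spending by €60 billion.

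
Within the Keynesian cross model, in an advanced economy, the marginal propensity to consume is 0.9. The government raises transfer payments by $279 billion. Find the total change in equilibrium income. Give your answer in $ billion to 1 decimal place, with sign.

The transfer change shifts disposable income by +$279 billion, so first-round consumption changes by c·ΔTR = 0.9 × (+$279 billion) = +$251.1 billion.
Expenditure multiplier = 1/(1 − MPC) = 1/(1 − 0.9) = 1/0.1 = 10.
The transfer multiplier is c × k = 9, so ΔY = k × (c·ΔTR) = (+$251.1 billion) / 0.1 = +$2,511 billion.

+$2,511.0 billion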